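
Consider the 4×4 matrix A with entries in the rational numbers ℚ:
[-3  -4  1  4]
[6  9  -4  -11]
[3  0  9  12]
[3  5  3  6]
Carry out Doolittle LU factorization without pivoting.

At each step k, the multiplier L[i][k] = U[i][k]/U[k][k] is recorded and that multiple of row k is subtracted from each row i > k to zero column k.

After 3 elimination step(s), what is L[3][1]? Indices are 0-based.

L[3][1] = 1

Step 1: pivot at (0,0) is -3.
  row1 ← row1 − (-2)·row0  ⇒  L[1][0]=-2, U row1=(0, 1, -2, -3)
  row2 ← row2 − (-1)·row0  ⇒  L[2][0]=-1, U row2=(0, -4, 10, 16)
  row3 ← row3 − (-1)·row0  ⇒  L[3][0]=-1, U row3=(0, 1, 4, 10)
Step 2: pivot at (1,1) is 1.
  row2 ← row2 − (-4)·row1  ⇒  L[2][1]=-4, U row2=(0, 0, 2, 4)
  row3 ← row3 − (1)·row1  ⇒  L[3][1]=1, U row3=(0, 0, 6, 13)
Step 3: pivot at (2,2) is 2.
  row3 ← row3 − (3)·row2  ⇒  L[3][2]=3, U row3=(0, 0, 0, 1)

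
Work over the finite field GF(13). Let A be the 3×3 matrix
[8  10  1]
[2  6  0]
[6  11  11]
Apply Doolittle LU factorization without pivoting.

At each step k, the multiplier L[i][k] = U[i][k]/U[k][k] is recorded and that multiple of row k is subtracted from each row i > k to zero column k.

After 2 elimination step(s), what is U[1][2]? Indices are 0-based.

k=0: U[0][0]=8
  eliminate (1,0): mult=10, new row 1: (0, 10, 3); set L[1][0]=10
  eliminate (2,0): mult=4, new row 2: (0, 10, 7); set L[2][0]=4
k=1: U[1][1]=10
  eliminate (2,1): mult=1, new row 2: (0, 0, 4); set L[2][1]=1

U[1][2] = 3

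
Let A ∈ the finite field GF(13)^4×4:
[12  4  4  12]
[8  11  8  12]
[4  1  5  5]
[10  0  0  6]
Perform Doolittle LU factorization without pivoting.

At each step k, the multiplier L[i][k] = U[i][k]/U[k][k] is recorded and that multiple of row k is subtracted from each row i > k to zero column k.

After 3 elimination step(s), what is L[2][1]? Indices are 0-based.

Step 1: pivot at (0,0) is 12.
  row1 ← row1 − (5)·row0  ⇒  L[1][0]=5, U row1=(0, 4, 1, 4)
  row2 ← row2 − (9)·row0  ⇒  L[2][0]=9, U row2=(0, 4, 8, 1)
  row3 ← row3 − (3)·row0  ⇒  L[3][0]=3, U row3=(0, 1, 1, 9)
Step 2: pivot at (1,1) is 4.
  row2 ← row2 − (1)·row1  ⇒  L[2][1]=1, U row2=(0, 0, 7, 10)
  row3 ← row3 − (10)·row1  ⇒  L[3][1]=10, U row3=(0, 0, 4, 8)
Step 3: pivot at (2,2) is 7.
  row3 ← row3 − (8)·row2  ⇒  L[3][2]=8, U row3=(0, 0, 0, 6)

L[2][1] = 1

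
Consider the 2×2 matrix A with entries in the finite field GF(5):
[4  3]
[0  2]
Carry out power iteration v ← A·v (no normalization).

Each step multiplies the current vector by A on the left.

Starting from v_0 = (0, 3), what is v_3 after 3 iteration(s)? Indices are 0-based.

v_3 = (2, 4)

v_0 = (0, 3).
v_1 = A·v_0 = (4, 1).
v_2 = A·v_1 = (4, 2).
v_3 = A·v_2 = (2, 4).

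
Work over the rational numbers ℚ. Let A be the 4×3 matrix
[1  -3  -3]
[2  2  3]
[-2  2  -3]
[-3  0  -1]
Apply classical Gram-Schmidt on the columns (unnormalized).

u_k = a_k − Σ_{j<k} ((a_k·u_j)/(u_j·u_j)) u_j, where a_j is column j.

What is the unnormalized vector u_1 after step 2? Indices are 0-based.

u_1 = (-17/6, 7/3, 5/3, -1/2)

Step 1: u_0 = a_0 = (1, 2, -2, -3).
Step 2: u_1 = a_1 − (-1/6)·u_0 = (-17/6, 7/3, 5/3, -1/2).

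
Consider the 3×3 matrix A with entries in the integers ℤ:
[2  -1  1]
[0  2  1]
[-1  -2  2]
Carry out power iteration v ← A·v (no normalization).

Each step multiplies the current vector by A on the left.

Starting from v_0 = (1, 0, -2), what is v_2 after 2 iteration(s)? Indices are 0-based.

v_0 = (1, 0, -2).
v_1 = A·v_0 = (0, -2, -5).
v_2 = A·v_1 = (-3, -9, -6).

v_2 = (-3, -9, -6)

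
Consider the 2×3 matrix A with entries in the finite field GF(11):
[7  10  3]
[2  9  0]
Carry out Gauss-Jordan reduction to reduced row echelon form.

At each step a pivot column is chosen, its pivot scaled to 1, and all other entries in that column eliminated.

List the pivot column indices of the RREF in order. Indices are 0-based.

pivot(0,0)=7: scale R0 → (1, 3, 2)
  clear (1,0): R1 −= (2)R0 → (0, 3, 7)
pivot(1,1)=3: scale R1 → (0, 1, 6)
  clear (0,1): R0 −= (3)R1 → (1, 0, 6)

pivot columns: 0, 1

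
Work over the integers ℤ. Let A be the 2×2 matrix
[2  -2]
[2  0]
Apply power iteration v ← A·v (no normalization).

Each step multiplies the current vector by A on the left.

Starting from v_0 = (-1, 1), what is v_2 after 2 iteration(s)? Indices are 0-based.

v_2 = (-4, -8)

v_0 = (-1, 1).
v_1 = A·v_0 = (-4, -2).
v_2 = A·v_1 = (-4, -8).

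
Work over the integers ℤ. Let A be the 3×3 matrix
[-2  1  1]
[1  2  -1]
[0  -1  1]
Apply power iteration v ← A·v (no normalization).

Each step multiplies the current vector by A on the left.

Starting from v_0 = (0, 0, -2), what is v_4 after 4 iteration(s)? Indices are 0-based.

v_0 = (0, 0, -2).
v_1 = A·v_0 = (-2, 2, -2).
v_2 = A·v_1 = (4, 4, -4).
v_3 = A·v_2 = (-8, 16, -8).
v_4 = A·v_3 = (24, 32, -24).

v_4 = (24, 32, -24)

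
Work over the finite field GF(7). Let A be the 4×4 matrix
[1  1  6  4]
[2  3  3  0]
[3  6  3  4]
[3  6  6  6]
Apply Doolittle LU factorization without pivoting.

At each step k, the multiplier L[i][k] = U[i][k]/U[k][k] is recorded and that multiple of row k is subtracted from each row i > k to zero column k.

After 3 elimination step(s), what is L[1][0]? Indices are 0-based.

L[1][0] = 2

k=0: U[0][0]=1
  eliminate (1,0): mult=2, new row 1: (0, 1, 5, 6); set L[1][0]=2
  eliminate (2,0): mult=3, new row 2: (0, 3, 6, 6); set L[2][0]=3
  eliminate (3,0): mult=3, new row 3: (0, 3, 2, 1); set L[3][0]=3
k=1: U[1][1]=1
  eliminate (2,1): mult=3, new row 2: (0, 0, 5, 2); set L[2][1]=3
  eliminate (3,1): mult=3, new row 3: (0, 0, 1, 4); set L[3][1]=3
k=2: U[2][2]=5
  eliminate (3,2): mult=3, new row 3: (0, 0, 0, 5); set L[3][2]=3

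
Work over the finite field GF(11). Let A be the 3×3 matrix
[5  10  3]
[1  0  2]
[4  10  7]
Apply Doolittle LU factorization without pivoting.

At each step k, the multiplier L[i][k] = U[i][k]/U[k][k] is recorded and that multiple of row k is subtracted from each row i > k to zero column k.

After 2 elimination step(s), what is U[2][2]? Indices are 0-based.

Step 1: pivot at (0,0) is 5.
  row1 ← row1 − (9)·row0  ⇒  L[1][0]=9, U row1=(0, 9, 8)
  row2 ← row2 − (3)·row0  ⇒  L[2][0]=3, U row2=(0, 2, 9)
Step 2: pivot at (1,1) is 9.
  row2 ← row2 − (10)·row1  ⇒  L[2][1]=10, U row2=(0, 0, 6)

U[2][2] = 6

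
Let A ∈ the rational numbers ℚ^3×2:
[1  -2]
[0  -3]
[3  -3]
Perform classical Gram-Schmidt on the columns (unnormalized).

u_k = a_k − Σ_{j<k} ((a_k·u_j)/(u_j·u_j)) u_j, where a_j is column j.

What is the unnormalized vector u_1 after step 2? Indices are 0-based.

Step 1: u_0 = a_0 = (1, 0, 3).
Step 2: u_1 = a_1 − (-11/10)·u_0 = (-9/10, -3, 3/10).

u_1 = (-9/10, -3, 3/10)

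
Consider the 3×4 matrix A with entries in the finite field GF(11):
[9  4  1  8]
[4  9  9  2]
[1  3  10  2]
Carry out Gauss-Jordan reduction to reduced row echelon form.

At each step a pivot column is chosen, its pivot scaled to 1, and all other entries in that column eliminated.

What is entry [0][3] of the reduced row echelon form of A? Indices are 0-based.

step 1: normalize row 0 (÷9) = (1, 9, 5, 7)
  row 1: subtract 4×row0 = (0, 6, 0, 7)
  row 2: subtract 1×row0 = (0, 5, 5, 6)
step 2: normalize row 1 (÷6) = (0, 1, 0, 3)
  row 0: subtract 9×row1 = (1, 0, 5, 2)
  row 2: subtract 5×row1 = (0, 0, 5, 2)
step 3: normalize row 2 (÷5) = (0, 0, 1, 7)
  row 0: subtract 5×row2 = (1, 0, 0, 0)

M[0][3] = 0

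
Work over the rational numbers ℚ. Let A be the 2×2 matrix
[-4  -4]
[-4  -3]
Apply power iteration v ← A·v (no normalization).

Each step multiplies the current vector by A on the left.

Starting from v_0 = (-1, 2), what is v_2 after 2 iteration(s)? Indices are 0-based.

v_2 = (24, 22)

v_0 = (-1, 2).
v_1 = A·v_0 = (-4, -2).
v_2 = A·v_1 = (24, 22).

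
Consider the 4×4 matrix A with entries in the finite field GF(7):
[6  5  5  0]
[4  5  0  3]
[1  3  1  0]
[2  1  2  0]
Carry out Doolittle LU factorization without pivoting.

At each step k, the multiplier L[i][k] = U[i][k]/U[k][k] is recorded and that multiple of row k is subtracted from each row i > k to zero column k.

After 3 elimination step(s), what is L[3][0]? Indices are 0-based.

L[3][0] = 5

[col 0] pivot 6
  R1 -= 3*R0 → (0, 4, 6, 3)  (L[1][0] := 3)
  R2 -= 6*R0 → (0, 1, 6, 0)  (L[2][0] := 6)
  R3 -= 5*R0 → (0, 4, 5, 0)  (L[3][0] := 5)
[col 1] pivot 4
  R2 -= 2*R1 → (0, 0, 1, 1)  (L[2][1] := 2)
  R3 -= 1*R1 → (0, 0, 6, 4)  (L[3][1] := 1)
[col 2] pivot 1
  R3 -= 6*R2 → (0, 0, 0, 5)  (L[3][2] := 6)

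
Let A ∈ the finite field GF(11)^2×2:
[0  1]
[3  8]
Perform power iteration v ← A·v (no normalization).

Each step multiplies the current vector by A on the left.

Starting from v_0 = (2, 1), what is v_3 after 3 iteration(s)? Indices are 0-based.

v_0 = (2, 1).
v_1 = A·v_0 = (1, 3).
v_2 = A·v_1 = (3, 5).
v_3 = A·v_2 = (5, 5).

v_3 = (5, 5)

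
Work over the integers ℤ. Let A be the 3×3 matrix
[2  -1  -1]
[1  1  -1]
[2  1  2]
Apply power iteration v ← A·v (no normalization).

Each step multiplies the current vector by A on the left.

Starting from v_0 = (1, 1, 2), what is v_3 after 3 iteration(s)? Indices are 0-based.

v_3 = (-22, -29, -2)

v_0 = (1, 1, 2).
v_1 = A·v_0 = (-1, 0, 7).
v_2 = A·v_1 = (-9, -8, 12).
v_3 = A·v_2 = (-22, -29, -2).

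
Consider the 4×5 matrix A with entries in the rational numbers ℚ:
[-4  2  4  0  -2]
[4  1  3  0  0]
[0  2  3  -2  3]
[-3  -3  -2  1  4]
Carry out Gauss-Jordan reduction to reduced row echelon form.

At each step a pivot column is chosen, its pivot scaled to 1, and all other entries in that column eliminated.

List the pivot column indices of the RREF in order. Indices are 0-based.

pivot columns: 0, 1, 2, 3

step 1: normalize row 0 (÷-4) = (1, -1/2, -1, 0, 1/2)
  row 1: subtract 4×row0 = (0, 3, 7, 0, -2)
  row 3: subtract -3×row0 = (0, -9/2, -5, 1, 11/2)
step 2: normalize row 1 (÷3) = (0, 1, 7/3, 0, -2/3)
  row 0: subtract -1/2×row1 = (1, 0, 1/6, 0, 1/6)
  row 2: subtract 2×row1 = (0, 0, -5/3, -2, 13/3)
  row 3: subtract -9/2×row1 = (0, 0, 11/2, 1, 5/2)
step 3: normalize row 2 (÷-5/3) = (0, 0, 1, 6/5, -13/5)
  row 0: subtract 1/6×row2 = (1, 0, 0, -1/5, 3/5)
  row 1: subtract 7/3×row2 = (0, 1, 0, -14/5, 27/5)
  row 3: subtract 11/2×row2 = (0, 0, 0, -28/5, 84/5)
step 4: normalize row 3 (÷-28/5) = (0, 0, 0, 1, -3)
  row 0: subtract -1/5×row3 = (1, 0, 0, 0, 0)
  row 1: subtract -14/5×row3 = (0, 1, 0, 0, -3)
  row 2: subtract 6/5×row3 = (0, 0, 1, 0, 1)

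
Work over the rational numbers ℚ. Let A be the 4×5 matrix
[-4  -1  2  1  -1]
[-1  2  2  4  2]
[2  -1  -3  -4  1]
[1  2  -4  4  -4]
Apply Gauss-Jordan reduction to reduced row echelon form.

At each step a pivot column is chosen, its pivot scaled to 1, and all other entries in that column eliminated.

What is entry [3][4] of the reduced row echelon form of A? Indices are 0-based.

pivot(0,0)=-4: scale R0 → (1, 1/4, -1/2, -1/4, 1/4)
  clear (1,0): R1 −= (-1)R0 → (0, 9/4, 3/2, 15/4, 9/4)
  clear (2,0): R2 −= (2)R0 → (0, -3/2, -2, -7/2, 1/2)
  clear (3,0): R3 −= (1)R0 → (0, 7/4, -7/2, 17/4, -17/4)
pivot(1,1)=9/4: scale R1 → (0, 1, 2/3, 5/3, 1)
  clear (0,1): R0 −= (1/4)R1 → (1, 0, -2/3, -2/3, 0)
  clear (2,1): R2 −= (-3/2)R1 → (0, 0, -1, -1, 2)
  clear (3,1): R3 −= (7/4)R1 → (0, 0, -14/3, 4/3, -6)
pivot(2,2)=-1: scale R2 → (0, 0, 1, 1, -2)
  clear (0,2): R0 −= (-2/3)R2 → (1, 0, 0, 0, -4/3)
  clear (1,2): R1 −= (2/3)R2 → (0, 1, 0, 1, 7/3)
  clear (3,2): R3 −= (-14/3)R2 → (0, 0, 0, 6, -46/3)
pivot(3,3)=6: scale R3 → (0, 0, 0, 1, -23/9)
  clear (1,3): R1 −= (1)R3 → (0, 1, 0, 0, 44/9)
  clear (2,3): R2 −= (1)R3 → (0, 0, 1, 0, 5/9)

M[3][4] = -23/9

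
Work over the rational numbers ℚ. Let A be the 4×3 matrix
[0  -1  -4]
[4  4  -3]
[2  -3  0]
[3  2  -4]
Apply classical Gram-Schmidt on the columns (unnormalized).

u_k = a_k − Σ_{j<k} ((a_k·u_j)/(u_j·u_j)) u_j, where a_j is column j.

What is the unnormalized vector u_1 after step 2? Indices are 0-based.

u_1 = (-1, 52/29, -119/29, 10/29)

Step 1: u_0 = a_0 = (0, 4, 2, 3).
Step 2: u_1 = a_1 − (16/29)·u_0 = (-1, 52/29, -119/29, 10/29).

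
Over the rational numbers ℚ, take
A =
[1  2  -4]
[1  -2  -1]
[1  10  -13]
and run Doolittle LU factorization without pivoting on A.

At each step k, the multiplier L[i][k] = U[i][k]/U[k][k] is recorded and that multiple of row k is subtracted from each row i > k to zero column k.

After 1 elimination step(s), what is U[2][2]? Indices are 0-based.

U[2][2] = -9

[col 0] pivot 1
  R1 -= 1*R0 → (0, -4, 3)  (L[1][0] := 1)
  R2 -= 1*R0 → (0, 8, -9)  (L[2][0] := 1)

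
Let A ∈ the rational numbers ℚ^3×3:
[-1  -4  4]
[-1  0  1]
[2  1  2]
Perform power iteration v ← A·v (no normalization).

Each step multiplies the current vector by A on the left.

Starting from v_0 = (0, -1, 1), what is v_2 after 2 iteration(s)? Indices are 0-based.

v_0 = (0, -1, 1).
v_1 = A·v_0 = (8, 1, 1).
v_2 = A·v_1 = (-8, -7, 19).

v_2 = (-8, -7, 19)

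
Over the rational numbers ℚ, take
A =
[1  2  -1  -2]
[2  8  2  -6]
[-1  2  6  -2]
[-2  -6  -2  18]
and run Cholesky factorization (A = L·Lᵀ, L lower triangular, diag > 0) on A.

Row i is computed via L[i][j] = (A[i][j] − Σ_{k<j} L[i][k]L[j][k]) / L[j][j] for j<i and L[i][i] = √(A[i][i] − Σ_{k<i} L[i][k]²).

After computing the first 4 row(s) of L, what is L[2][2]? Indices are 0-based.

Step 1: L[0][0] = √(1) = 1.
  L[1][0] = (2) / L[0][0] = 2.
Step 2: L[1][1] = √(4) = 2.
  L[2][0] = (-1) / L[0][0] = -1.
  L[2][1] = (4) / L[1][1] = 2.
Step 3: L[2][2] = √(1) = 1.
  L[3][0] = (-2) / L[0][0] = -2.
  L[3][1] = (-2) / L[1][1] = -1.
  L[3][2] = (-2) / L[2][2] = -2.
Step 4: L[3][3] = √(9) = 3.

L[2][2] = 1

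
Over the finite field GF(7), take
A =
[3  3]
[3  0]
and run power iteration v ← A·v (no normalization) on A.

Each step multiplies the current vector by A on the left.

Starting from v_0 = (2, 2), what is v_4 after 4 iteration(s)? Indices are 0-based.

v_4 = (1, 5)

v_0 = (2, 2).
v_1 = A·v_0 = (5, 6).
v_2 = A·v_1 = (5, 1).
v_3 = A·v_2 = (4, 1).
v_4 = A·v_3 = (1, 5).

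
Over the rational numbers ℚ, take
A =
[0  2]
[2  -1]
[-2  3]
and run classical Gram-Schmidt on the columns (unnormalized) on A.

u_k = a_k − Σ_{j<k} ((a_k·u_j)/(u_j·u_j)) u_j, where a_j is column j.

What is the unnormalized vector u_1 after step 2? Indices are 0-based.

u_1 = (2, 1, 1)

Step 1: u_0 = a_0 = (0, 2, -2).
Step 2: u_1 = a_1 − (-1)·u_0 = (2, 1, 1).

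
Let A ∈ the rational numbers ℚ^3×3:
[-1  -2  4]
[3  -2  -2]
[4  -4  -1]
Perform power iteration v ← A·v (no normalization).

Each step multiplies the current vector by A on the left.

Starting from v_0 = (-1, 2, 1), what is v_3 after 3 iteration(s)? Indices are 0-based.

v_0 = (-1, 2, 1).
v_1 = A·v_0 = (1, -9, -13).
v_2 = A·v_1 = (-35, 47, 53).
v_3 = A·v_2 = (153, -305, -381).

v_3 = (153, -305, -381)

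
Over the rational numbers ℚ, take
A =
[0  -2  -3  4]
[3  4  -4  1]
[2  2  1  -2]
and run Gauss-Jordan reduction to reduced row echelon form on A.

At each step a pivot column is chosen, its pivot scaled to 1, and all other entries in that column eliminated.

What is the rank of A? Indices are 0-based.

rank = 3

step 1: exchange rows 0,1
step 1: normalize row 0 (÷3) = (1, 4/3, -4/3, 1/3)
  row 2: subtract 2×row0 = (0, -2/3, 11/3, -8/3)
step 2: normalize row 1 (÷-2) = (0, 1, 3/2, -2)
  row 0: subtract 4/3×row1 = (1, 0, -10/3, 3)
  row 2: subtract -2/3×row1 = (0, 0, 14/3, -4)
step 3: normalize row 2 (÷14/3) = (0, 0, 1, -6/7)
  row 0: subtract -10/3×row2 = (1, 0, 0, 1/7)
  row 1: subtract 3/2×row2 = (0, 1, 0, -5/7)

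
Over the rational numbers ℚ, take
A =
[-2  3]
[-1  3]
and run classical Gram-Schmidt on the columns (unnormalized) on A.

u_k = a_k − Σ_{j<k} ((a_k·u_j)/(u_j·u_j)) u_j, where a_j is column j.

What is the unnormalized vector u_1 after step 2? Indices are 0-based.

u_1 = (-3/5, 6/5)

Step 1: u_0 = a_0 = (-2, -1).
Step 2: u_1 = a_1 − (-9/5)·u_0 = (-3/5, 6/5).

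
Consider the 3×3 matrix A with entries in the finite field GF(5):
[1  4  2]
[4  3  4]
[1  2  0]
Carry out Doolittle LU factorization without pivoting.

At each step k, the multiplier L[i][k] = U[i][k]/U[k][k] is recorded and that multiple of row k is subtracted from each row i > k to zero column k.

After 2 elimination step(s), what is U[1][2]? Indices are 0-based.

U[1][2] = 1

Step 1: pivot at (0,0) is 1.
  row1 ← row1 − (4)·row0  ⇒  L[1][0]=4, U row1=(0, 2, 1)
  row2 ← row2 − (1)·row0  ⇒  L[2][0]=1, U row2=(0, 3, 3)
Step 2: pivot at (1,1) is 2.
  row2 ← row2 − (4)·row1  ⇒  L[2][1]=4, U row2=(0, 0, 4)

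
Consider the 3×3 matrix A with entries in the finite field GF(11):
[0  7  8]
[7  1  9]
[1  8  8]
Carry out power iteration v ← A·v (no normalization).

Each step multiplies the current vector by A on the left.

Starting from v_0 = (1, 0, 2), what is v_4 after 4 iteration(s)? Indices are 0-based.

v_0 = (1, 0, 2).
v_1 = A·v_0 = (5, 3, 6).
v_2 = A·v_1 = (3, 4, 0).
v_3 = A·v_2 = (6, 3, 2).
v_4 = A·v_3 = (4, 8, 2).

v_4 = (4, 8, 2)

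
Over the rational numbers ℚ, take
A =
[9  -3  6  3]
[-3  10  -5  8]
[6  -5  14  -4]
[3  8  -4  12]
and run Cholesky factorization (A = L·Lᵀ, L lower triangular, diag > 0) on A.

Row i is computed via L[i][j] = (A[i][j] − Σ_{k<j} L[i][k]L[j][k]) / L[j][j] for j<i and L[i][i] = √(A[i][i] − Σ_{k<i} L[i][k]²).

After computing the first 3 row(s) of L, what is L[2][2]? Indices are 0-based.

L[2][2] = 3

Step 1: L[0][0] = √(9) = 3.
  L[1][0] = (-3) / L[0][0] = -1.
Step 2: L[1][1] = √(9) = 3.
  L[2][0] = (6) / L[0][0] = 2.
  L[2][1] = (-3) / L[1][1] = -1.
Step 3: L[2][2] = √(9) = 3.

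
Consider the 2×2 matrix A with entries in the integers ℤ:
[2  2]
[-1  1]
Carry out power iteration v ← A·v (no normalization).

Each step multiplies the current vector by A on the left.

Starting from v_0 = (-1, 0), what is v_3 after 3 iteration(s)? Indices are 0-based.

v_0 = (-1, 0).
v_1 = A·v_0 = (-2, 1).
v_2 = A·v_1 = (-2, 3).
v_3 = A·v_2 = (2, 5).

v_3 = (2, 5)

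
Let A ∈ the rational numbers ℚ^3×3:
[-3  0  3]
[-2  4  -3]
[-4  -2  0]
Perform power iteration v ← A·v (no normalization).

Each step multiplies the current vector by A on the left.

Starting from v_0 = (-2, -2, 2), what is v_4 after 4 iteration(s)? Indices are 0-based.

v_0 = (-2, -2, 2).
v_1 = A·v_0 = (12, -10, 12).
v_2 = A·v_1 = (0, -100, -28).
v_3 = A·v_2 = (-84, -316, 200).
v_4 = A·v_3 = (852, -1696, 968).

v_4 = (852, -1696, 968)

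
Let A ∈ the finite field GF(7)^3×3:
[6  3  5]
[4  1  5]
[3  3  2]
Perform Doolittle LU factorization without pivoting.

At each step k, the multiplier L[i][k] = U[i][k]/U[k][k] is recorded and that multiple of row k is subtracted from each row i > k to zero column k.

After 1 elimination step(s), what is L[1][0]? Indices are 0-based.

Step 1: pivot at (0,0) is 6.
  row1 ← row1 − (3)·row0  ⇒  L[1][0]=3, U row1=(0, 6, 4)
  row2 ← row2 − (4)·row0  ⇒  L[2][0]=4, U row2=(0, 5, 3)

L[1][0] = 3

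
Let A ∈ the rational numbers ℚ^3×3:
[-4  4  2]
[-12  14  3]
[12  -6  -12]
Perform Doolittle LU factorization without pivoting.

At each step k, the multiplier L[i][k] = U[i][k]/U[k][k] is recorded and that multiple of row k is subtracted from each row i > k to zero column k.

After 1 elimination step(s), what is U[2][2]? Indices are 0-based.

U[2][2] = -6

[col 0] pivot -4
  R1 -= 3*R0 → (0, 2, -3)  (L[1][0] := 3)
  R2 -= -3*R0 → (0, 6, -6)  (L[2][0] := -3)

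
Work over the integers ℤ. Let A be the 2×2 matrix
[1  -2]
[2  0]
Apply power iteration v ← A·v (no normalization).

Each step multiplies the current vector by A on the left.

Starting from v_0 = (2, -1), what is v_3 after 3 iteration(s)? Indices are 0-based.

v_3 = (-20, -8)

v_0 = (2, -1).
v_1 = A·v_0 = (4, 4).
v_2 = A·v_1 = (-4, 8).
v_3 = A·v_2 = (-20, -8).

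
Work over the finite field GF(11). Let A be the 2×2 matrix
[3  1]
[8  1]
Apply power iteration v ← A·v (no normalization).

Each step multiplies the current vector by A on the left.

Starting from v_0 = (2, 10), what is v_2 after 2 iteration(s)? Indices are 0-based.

v_2 = (8, 0)

v_0 = (2, 10).
v_1 = A·v_0 = (5, 4).
v_2 = A·v_1 = (8, 0).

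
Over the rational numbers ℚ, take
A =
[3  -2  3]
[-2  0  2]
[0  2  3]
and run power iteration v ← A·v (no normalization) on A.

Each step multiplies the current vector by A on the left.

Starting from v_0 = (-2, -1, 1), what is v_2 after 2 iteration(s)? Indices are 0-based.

v_0 = (-2, -1, 1).
v_1 = A·v_0 = (-1, 6, 1).
v_2 = A·v_1 = (-12, 4, 15).

v_2 = (-12, 4, 15)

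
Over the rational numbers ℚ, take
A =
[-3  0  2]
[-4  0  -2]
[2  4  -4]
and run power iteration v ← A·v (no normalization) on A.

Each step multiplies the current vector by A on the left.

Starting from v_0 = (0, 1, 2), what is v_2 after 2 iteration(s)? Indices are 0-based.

v_2 = (-20, -8, 8)

v_0 = (0, 1, 2).
v_1 = A·v_0 = (4, -4, -4).
v_2 = A·v_1 = (-20, -8, 8).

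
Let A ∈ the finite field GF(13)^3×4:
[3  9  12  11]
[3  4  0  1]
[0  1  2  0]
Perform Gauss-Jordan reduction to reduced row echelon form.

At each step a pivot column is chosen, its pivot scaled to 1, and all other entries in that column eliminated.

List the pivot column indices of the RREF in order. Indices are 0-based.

pivot columns: 0, 1, 2

pivot(0,0)=3: scale R0 → (1, 3, 4, 8)
  clear (1,0): R1 −= (3)R0 → (0, 8, 1, 3)
pivot(1,1)=8: scale R1 → (0, 1, 5, 2)
  clear (0,1): R0 −= (3)R1 → (1, 0, 2, 2)
  clear (2,1): R2 −= (1)R1 → (0, 0, 10, 11)
pivot(2,2)=10: scale R2 → (0, 0, 1, 5)
  clear (0,2): R0 −= (2)R2 → (1, 0, 0, 5)
  clear (1,2): R1 −= (5)R2 → (0, 1, 0, 3)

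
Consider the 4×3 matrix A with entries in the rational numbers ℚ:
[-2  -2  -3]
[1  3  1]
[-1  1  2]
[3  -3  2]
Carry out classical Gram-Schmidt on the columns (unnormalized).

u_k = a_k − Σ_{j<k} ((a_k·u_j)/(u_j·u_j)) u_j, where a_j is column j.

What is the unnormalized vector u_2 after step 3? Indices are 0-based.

Step 1: u_0 = a_0 = (-2, 1, -1, 3).
Step 2: u_1 = a_1 − (-1/5)·u_0 = (-12/5, 16/5, 4/5, -12/5).
Step 3: u_2 = a_2 − (11/15)·u_0 − (9/28)·u_1 = (-16/21, -16/21, 52/21, 4/7).

u_2 = (-16/21, -16/21, 52/21, 4/7)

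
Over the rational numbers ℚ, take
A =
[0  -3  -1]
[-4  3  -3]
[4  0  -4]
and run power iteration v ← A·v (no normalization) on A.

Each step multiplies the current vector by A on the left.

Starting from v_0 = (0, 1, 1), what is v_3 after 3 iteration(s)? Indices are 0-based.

v_3 = (-84, 68, 16)

v_0 = (0, 1, 1).
v_1 = A·v_0 = (-4, 0, -4).
v_2 = A·v_1 = (4, 28, 0).
v_3 = A·v_2 = (-84, 68, 16).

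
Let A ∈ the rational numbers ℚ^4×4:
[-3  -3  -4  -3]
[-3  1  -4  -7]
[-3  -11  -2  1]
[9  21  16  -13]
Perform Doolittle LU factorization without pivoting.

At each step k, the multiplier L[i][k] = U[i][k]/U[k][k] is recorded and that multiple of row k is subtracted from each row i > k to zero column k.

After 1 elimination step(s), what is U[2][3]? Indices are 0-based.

[col 0] pivot -3
  R1 -= 1*R0 → (0, 4, 0, -4)  (L[1][0] := 1)
  R2 -= 1*R0 → (0, -8, 2, 4)  (L[2][0] := 1)
  R3 -= -3*R0 → (0, 12, 4, -22)  (L[3][0] := -3)

U[2][3] = 4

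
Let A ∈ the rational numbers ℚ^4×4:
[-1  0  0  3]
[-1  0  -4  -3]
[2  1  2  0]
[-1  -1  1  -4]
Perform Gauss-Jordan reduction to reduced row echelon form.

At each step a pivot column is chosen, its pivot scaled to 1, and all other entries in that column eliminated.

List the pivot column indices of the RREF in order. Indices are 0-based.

[1] R0 /= -1  ⇒  (1, 0, 0, -3)
     R1 -= -1·R0  ⇒  (0, 0, -4, -6)
     R2 -= 2·R0  ⇒  (0, 1, 2, 6)
     R3 -= -1·R0  ⇒  (0, -1, 1, -7)
[2] R1 <-> R2
[2] R1 /= 1  ⇒  (0, 1, 2, 6)
     R3 -= -1·R1  ⇒  (0, 0, 3, -1)
[3] R2 /= -4  ⇒  (0, 0, 1, 3/2)
     R1 -= 2·R2  ⇒  (0, 1, 0, 3)
     R3 -= 3·R2  ⇒  (0, 0, 0, -11/2)
[4] R3 /= -11/2  ⇒  (0, 0, 0, 1)
     R0 -= -3·R3  ⇒  (1, 0, 0, 0)
     R1 -= 3·R3  ⇒  (0, 1, 0, 0)
     R2 -= 3/2·R3  ⇒  (0, 0, 1, 0)

pivot columns: 0, 1, 2, 3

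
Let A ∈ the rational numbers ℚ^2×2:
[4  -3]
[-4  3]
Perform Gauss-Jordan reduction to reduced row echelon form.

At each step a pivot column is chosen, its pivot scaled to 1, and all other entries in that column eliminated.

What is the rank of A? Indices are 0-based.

rank = 1

step 1: normalize row 0 (÷4) = (1, -3/4)
  row 1: subtract -4×row0 = (0, 0)
skip col 1 (zero from row 1)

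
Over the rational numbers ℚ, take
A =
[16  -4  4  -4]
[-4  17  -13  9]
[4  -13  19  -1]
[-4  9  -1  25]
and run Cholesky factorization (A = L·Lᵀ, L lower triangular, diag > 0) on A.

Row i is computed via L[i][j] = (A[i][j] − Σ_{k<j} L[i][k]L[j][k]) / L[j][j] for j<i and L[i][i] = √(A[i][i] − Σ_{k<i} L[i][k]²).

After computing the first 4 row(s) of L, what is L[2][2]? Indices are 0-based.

Step 1: L[0][0] = √(16) = 4.
  L[1][0] = (-4) / L[0][0] = -1.
Step 2: L[1][1] = √(16) = 4.
  L[2][0] = (4) / L[0][0] = 1.
  L[2][1] = (-12) / L[1][1] = -3.
Step 3: L[2][2] = √(9) = 3.
  L[3][0] = (-4) / L[0][0] = -1.
  L[3][1] = (8) / L[1][1] = 2.
  L[3][2] = (6) / L[2][2] = 2.
Step 4: L[3][3] = √(16) = 4.

L[2][2] = 3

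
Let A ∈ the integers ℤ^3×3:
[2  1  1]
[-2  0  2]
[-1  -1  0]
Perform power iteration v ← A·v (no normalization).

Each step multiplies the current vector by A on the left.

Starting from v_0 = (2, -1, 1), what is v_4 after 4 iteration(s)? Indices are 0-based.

v_4 = (-13, 14, 16)

v_0 = (2, -1, 1).
v_1 = A·v_0 = (4, -2, -1).
v_2 = A·v_1 = (5, -10, -2).
v_3 = A·v_2 = (-2, -14, 5).
v_4 = A·v_3 = (-13, 14, 16).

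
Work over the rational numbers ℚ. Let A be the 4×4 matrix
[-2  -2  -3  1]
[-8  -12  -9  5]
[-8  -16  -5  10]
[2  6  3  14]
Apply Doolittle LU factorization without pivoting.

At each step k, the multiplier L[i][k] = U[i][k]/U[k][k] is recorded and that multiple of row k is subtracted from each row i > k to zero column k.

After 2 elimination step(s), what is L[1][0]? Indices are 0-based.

k=0: U[0][0]=-2
  eliminate (1,0): mult=4, new row 1: (0, -4, 3, 1); set L[1][0]=4
  eliminate (2,0): mult=4, new row 2: (0, -8, 7, 6); set L[2][0]=4
  eliminate (3,0): mult=-1, new row 3: (0, 4, 0, 15); set L[3][0]=-1
k=1: U[1][1]=-4
  eliminate (2,1): mult=2, new row 2: (0, 0, 1, 4); set L[2][1]=2
  eliminate (3,1): mult=-1, new row 3: (0, 0, 3, 16); set L[3][1]=-1

L[1][0] = 4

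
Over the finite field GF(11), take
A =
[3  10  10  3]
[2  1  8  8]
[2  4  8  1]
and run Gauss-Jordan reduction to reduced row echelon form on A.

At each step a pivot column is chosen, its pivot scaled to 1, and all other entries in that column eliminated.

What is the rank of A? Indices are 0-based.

rank = 3

[1] R0 /= 3  ⇒  (1, 7, 7, 1)
     R1 -= 2·R0  ⇒  (0, 9, 5, 6)
     R2 -= 2·R0  ⇒  (0, 1, 5, 10)
[2] R1 /= 9  ⇒  (0, 1, 3, 8)
     R0 -= 7·R1  ⇒  (1, 0, 8, 0)
     R2 -= 1·R1  ⇒  (0, 0, 2, 2)
[3] R2 /= 2  ⇒  (0, 0, 1, 1)
     R0 -= 8·R2  ⇒  (1, 0, 0, 3)
     R1 -= 3·R2  ⇒  (0, 1, 0, 5)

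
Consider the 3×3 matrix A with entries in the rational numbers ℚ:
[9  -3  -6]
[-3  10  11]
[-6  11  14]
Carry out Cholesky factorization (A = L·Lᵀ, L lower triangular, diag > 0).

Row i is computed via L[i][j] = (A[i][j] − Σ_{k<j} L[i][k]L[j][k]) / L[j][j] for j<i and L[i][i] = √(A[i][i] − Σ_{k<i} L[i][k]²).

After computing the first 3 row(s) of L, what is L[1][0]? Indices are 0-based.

Step 1: L[0][0] = √(9) = 3.
  L[1][0] = (-3) / L[0][0] = -1.
Step 2: L[1][1] = √(9) = 3.
  L[2][0] = (-6) / L[0][0] = -2.
  L[2][1] = (9) / L[1][1] = 3.
Step 3: L[2][2] = √(1) = 1.

L[1][0] = -1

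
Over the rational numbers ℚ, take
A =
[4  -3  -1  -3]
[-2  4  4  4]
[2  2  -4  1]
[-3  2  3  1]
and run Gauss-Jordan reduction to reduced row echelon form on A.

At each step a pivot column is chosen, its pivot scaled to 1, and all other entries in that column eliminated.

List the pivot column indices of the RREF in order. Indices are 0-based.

step 1: normalize row 0 (÷4) = (1, -3/4, -1/4, -3/4)
  row 1: subtract -2×row0 = (0, 5/2, 7/2, 5/2)
  row 2: subtract 2×row0 = (0, 7/2, -7/2, 5/2)
  row 3: subtract -3×row0 = (0, -1/4, 9/4, -5/4)
step 2: normalize row 1 (÷5/2) = (0, 1, 7/5, 1)
  row 0: subtract -3/4×row1 = (1, 0, 4/5, 0)
  row 2: subtract 7/2×row1 = (0, 0, -42/5, -1)
  row 3: subtract -1/4×row1 = (0, 0, 13/5, -1)
step 3: normalize row 2 (÷-42/5) = (0, 0, 1, 5/42)
  row 0: subtract 4/5×row2 = (1, 0, 0, -2/21)
  row 1: subtract 7/5×row2 = (0, 1, 0, 5/6)
  row 3: subtract 13/5×row2 = (0, 0, 0, -55/42)
step 4: normalize row 3 (÷-55/42) = (0, 0, 0, 1)
  row 0: subtract -2/21×row3 = (1, 0, 0, 0)
  row 1: subtract 5/6×row3 = (0, 1, 0, 0)
  row 2: subtract 5/42×row3 = (0, 0, 1, 0)

pivot columns: 0, 1, 2, 3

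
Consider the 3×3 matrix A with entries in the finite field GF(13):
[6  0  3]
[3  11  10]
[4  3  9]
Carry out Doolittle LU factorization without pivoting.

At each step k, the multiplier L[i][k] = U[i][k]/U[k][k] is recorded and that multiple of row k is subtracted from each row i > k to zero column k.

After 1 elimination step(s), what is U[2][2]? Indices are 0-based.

Step 1: pivot at (0,0) is 6.
  row1 ← row1 − (7)·row0  ⇒  L[1][0]=7, U row1=(0, 11, 2)
  row2 ← row2 − (5)·row0  ⇒  L[2][0]=5, U row2=(0, 3, 7)

U[2][2] = 7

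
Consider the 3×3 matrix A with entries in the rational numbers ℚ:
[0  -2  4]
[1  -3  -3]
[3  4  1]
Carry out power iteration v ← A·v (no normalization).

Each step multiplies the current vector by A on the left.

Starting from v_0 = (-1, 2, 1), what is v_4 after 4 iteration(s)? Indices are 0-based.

v_4 = (364, -928, 106)

v_0 = (-1, 2, 1).
v_1 = A·v_0 = (0, -10, 6).
v_2 = A·v_1 = (44, 12, -34).
v_3 = A·v_2 = (-160, 110, 146).
v_4 = A·v_3 = (364, -928, 106).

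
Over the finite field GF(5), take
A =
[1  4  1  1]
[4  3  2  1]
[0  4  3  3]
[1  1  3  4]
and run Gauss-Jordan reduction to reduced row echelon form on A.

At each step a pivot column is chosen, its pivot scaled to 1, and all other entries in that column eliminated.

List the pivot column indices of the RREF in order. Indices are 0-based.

[1] R0 /= 1  ⇒  (1, 4, 1, 1)
     R1 -= 4·R0  ⇒  (0, 2, 3, 2)
     R3 -= 1·R0  ⇒  (0, 2, 2, 3)
[2] R1 /= 2  ⇒  (0, 1, 4, 1)
     R0 -= 4·R1  ⇒  (1, 0, 0, 2)
     R2 -= 4·R1  ⇒  (0, 0, 2, 4)
     R3 -= 2·R1  ⇒  (0, 0, 4, 1)
[3] R2 /= 2  ⇒  (0, 0, 1, 2)
     R1 -= 4·R2  ⇒  (0, 1, 0, 3)
     R3 -= 4·R2  ⇒  (0, 0, 0, 3)
[4] R3 /= 3  ⇒  (0, 0, 0, 1)
     R0 -= 2·R3  ⇒  (1, 0, 0, 0)
     R1 -= 3·R3  ⇒  (0, 1, 0, 0)
     R2 -= 2·R3  ⇒  (0, 0, 1, 0)

pivot columns: 0, 1, 2, 3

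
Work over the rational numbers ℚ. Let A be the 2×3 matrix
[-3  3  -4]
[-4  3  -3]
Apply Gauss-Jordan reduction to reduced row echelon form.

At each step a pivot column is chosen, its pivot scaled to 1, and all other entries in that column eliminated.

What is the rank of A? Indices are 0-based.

rank = 2

pivot(0,0)=-3: scale R0 → (1, -1, 4/3)
  clear (1,0): R1 −= (-4)R0 → (0, -1, 7/3)
pivot(1,1)=-1: scale R1 → (0, 1, -7/3)
  clear (0,1): R0 −= (-1)R1 → (1, 0, -1)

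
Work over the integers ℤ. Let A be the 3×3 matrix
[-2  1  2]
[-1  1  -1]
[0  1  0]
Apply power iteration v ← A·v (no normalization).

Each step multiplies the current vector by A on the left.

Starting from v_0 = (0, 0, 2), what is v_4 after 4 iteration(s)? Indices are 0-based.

v_0 = (0, 0, 2).
v_1 = A·v_0 = (4, -2, 0).
v_2 = A·v_1 = (-10, -6, -2).
v_3 = A·v_2 = (10, 6, -6).
v_4 = A·v_3 = (-26, 2, 6).

v_4 = (-26, 2, 6)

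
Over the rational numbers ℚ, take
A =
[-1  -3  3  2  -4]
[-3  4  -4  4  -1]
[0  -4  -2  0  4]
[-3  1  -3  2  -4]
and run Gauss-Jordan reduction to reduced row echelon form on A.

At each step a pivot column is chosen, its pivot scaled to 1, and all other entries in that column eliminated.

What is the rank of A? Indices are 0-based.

step 1: normalize row 0 (÷-1) = (1, 3, -3, -2, 4)
  row 1: subtract -3×row0 = (0, 13, -13, -2, 11)
  row 3: subtract -3×row0 = (0, 10, -12, -4, 8)
step 2: normalize row 1 (÷13) = (0, 1, -1, -2/13, 11/13)
  row 0: subtract 3×row1 = (1, 0, 0, -20/13, 19/13)
  row 2: subtract -4×row1 = (0, 0, -6, -8/13, 96/13)
  row 3: subtract 10×row1 = (0, 0, -2, -32/13, -6/13)
step 3: normalize row 2 (÷-6) = (0, 0, 1, 4/39, -16/13)
  row 1: subtract -1×row2 = (0, 1, 0, -2/39, -5/13)
  row 3: subtract -2×row2 = (0, 0, 0, -88/39, -38/13)
step 4: normalize row 3 (÷-88/39) = (0, 0, 0, 1, 57/44)
  row 0: subtract -20/13×row3 = (1, 0, 0, 0, 38/11)
  row 1: subtract -2/39×row3 = (0, 1, 0, 0, -7/22)
  row 2: subtract 4/39×row3 = (0, 0, 1, 0, -15/11)

rank = 4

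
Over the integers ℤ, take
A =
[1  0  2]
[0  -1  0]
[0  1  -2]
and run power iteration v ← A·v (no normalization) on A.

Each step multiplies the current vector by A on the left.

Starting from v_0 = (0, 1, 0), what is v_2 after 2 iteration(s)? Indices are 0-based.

v_2 = (2, 1, -3)

v_0 = (0, 1, 0).
v_1 = A·v_0 = (0, -1, 1).
v_2 = A·v_1 = (2, 1, -3).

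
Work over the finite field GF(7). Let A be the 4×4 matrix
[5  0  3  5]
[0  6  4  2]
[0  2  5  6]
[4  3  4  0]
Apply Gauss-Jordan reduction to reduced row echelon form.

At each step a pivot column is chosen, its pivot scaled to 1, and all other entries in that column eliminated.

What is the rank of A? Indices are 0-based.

rank = 4

pivot(0,0)=5: scale R0 → (1, 0, 2, 1)
  clear (3,0): R3 −= (4)R0 → (0, 3, 3, 3)
pivot(1,1)=6: scale R1 → (0, 1, 3, 5)
  clear (2,1): R2 −= (2)R1 → (0, 0, 6, 3)
  clear (3,1): R3 −= (3)R1 → (0, 0, 1, 2)
pivot(2,2)=6: scale R2 → (0, 0, 1, 4)
  clear (0,2): R0 −= (2)R2 → (1, 0, 0, 0)
  clear (1,2): R1 −= (3)R2 → (0, 1, 0, 0)
  clear (3,2): R3 −= (1)R2 → (0, 0, 0, 5)
pivot(3,3)=5: scale R3 → (0, 0, 0, 1)
  clear (2,3): R2 −= (4)R3 → (0, 0, 1, 0)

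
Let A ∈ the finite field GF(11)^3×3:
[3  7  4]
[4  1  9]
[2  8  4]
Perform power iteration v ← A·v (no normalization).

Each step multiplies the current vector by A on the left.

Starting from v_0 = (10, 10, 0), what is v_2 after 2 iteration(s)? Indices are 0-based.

v_2 = (5, 8, 10)

v_0 = (10, 10, 0).
v_1 = A·v_0 = (1, 6, 1).
v_2 = A·v_1 = (5, 8, 10).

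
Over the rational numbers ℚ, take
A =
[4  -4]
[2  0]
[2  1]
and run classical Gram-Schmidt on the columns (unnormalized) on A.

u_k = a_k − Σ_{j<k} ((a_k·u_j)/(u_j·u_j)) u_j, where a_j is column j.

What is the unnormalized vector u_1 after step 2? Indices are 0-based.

u_1 = (-5/3, 7/6, 13/6)

Step 1: u_0 = a_0 = (4, 2, 2).
Step 2: u_1 = a_1 − (-7/12)·u_0 = (-5/3, 7/6, 13/6).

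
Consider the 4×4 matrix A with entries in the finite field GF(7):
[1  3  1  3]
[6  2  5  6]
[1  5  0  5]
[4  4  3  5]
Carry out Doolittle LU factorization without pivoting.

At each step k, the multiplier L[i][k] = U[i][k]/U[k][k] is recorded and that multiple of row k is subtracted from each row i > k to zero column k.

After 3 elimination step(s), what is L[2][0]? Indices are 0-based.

[col 0] pivot 1
  R1 -= 6*R0 → (0, 5, 6, 2)  (L[1][0] := 6)
  R2 -= 1*R0 → (0, 2, 6, 2)  (L[2][0] := 1)
  R3 -= 4*R0 → (0, 6, 6, 0)  (L[3][0] := 4)
[col 1] pivot 5
  R2 -= 6*R1 → (0, 0, 5, 4)  (L[2][1] := 6)
  R3 -= 4*R1 → (0, 0, 3, 6)  (L[3][1] := 4)
[col 2] pivot 5
  R3 -= 2*R2 → (0, 0, 0, 5)  (L[3][2] := 2)

L[2][0] = 1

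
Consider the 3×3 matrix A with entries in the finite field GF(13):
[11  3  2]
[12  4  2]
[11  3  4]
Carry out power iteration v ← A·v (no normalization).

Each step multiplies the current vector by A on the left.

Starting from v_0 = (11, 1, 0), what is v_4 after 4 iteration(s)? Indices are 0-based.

v_4 = (1, 6, 7)

v_0 = (11, 1, 0).
v_1 = A·v_0 = (7, 6, 7).
v_2 = A·v_1 = (5, 5, 6).
v_3 = A·v_2 = (4, 1, 3).
v_4 = A·v_3 = (1, 6, 7).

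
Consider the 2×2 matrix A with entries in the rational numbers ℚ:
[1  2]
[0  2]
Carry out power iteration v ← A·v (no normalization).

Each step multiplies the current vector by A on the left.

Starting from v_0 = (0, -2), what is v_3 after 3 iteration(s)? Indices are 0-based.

v_3 = (-28, -16)

v_0 = (0, -2).
v_1 = A·v_0 = (-4, -4).
v_2 = A·v_1 = (-12, -8).
v_3 = A·v_2 = (-28, -16).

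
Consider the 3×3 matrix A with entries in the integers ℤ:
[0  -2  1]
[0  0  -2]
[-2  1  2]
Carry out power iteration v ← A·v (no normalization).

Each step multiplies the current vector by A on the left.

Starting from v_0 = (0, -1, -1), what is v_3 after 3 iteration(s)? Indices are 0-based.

v_0 = (0, -1, -1).
v_1 = A·v_0 = (1, 2, -3).
v_2 = A·v_1 = (-7, 6, -6).
v_3 = A·v_2 = (-18, 12, 8).

v_3 = (-18, 12, 8)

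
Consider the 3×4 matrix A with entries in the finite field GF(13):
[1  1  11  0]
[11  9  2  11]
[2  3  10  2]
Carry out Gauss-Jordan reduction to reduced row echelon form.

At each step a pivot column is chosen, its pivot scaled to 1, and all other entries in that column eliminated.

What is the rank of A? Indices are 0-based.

rank = 3

step 1: normalize row 0 (÷1) = (1, 1, 11, 0)
  row 1: subtract 11×row0 = (0, 11, 11, 11)
  row 2: subtract 2×row0 = (0, 1, 1, 2)
step 2: normalize row 1 (÷11) = (0, 1, 1, 1)
  row 0: subtract 1×row1 = (1, 0, 10, 12)
  row 2: subtract 1×row1 = (0, 0, 0, 1)
skip col 2 (zero from row 2)
step 3: normalize row 2 (÷1) = (0, 0, 0, 1)
  row 0: subtract 12×row2 = (1, 0, 10, 0)
  row 1: subtract 1×row2 = (0, 1, 1, 0)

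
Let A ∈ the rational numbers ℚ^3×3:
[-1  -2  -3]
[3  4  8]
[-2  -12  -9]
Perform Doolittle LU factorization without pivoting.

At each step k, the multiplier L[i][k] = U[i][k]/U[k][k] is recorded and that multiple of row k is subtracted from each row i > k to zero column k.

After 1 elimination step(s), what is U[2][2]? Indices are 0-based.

U[2][2] = -3

[col 0] pivot -1
  R1 -= -3*R0 → (0, -2, -1)  (L[1][0] := -3)
  R2 -= 2*R0 → (0, -8, -3)  (L[2][0] := 2)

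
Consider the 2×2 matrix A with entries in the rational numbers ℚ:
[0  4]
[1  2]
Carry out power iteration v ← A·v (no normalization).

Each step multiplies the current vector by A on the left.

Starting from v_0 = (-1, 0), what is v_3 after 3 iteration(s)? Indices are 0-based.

v_3 = (-8, -8)

v_0 = (-1, 0).
v_1 = A·v_0 = (0, -1).
v_2 = A·v_1 = (-4, -2).
v_3 = A·v_2 = (-8, -8).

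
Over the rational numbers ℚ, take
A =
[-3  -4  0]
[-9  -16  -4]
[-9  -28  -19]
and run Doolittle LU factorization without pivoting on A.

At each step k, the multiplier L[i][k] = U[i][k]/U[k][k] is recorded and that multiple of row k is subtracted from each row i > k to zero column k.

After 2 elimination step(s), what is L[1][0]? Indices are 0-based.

L[1][0] = 3

Step 1: pivot at (0,0) is -3.
  row1 ← row1 − (3)·row0  ⇒  L[1][0]=3, U row1=(0, -4, -4)
  row2 ← row2 − (3)·row0  ⇒  L[2][0]=3, U row2=(0, -16, -19)
Step 2: pivot at (1,1) is -4.
  row2 ← row2 − (4)·row1  ⇒  L[2][1]=4, U row2=(0, 0, -3)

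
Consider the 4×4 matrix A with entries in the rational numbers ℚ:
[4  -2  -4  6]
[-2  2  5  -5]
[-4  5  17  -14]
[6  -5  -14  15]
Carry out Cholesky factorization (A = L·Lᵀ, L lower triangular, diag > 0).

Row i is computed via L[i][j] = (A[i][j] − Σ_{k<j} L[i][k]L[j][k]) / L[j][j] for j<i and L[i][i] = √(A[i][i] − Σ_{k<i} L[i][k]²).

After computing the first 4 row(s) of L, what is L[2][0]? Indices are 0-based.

L[2][0] = -2

Step 1: L[0][0] = √(4) = 2.
  L[1][0] = (-2) / L[0][0] = -1.
Step 2: L[1][1] = √(1) = 1.
  L[2][0] = (-4) / L[0][0] = -2.
  L[2][1] = (3) / L[1][1] = 3.
Step 3: L[2][2] = √(4) = 2.
  L[3][0] = (6) / L[0][0] = 3.
  L[3][1] = (-2) / L[1][1] = -2.
  L[3][2] = (-2) / L[2][2] = -1.
Step 4: L[3][3] = √(1) = 1.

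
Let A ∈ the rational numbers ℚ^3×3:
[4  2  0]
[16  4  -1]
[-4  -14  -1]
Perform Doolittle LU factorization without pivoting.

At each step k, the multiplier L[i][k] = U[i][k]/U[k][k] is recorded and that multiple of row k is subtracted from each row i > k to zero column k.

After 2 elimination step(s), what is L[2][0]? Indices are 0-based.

L[2][0] = -1

k=0: U[0][0]=4
  eliminate (1,0): mult=4, new row 1: (0, -4, -1); set L[1][0]=4
  eliminate (2,0): mult=-1, new row 2: (0, -12, -1); set L[2][0]=-1
k=1: U[1][1]=-4
  eliminate (2,1): mult=3, new row 2: (0, 0, 2); set L[2][1]=3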